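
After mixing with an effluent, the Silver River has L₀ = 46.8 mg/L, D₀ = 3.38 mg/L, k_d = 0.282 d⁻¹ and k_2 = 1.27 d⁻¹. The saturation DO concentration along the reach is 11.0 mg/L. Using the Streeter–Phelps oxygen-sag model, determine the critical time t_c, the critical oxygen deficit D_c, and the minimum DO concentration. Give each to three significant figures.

With k_2/k_d = 4.504 and 1 − D₀(k_2−k_d)/(k_d L₀) = 0.7470,
t_c = ln(4.504 × 0.7470) / (1.27 − 0.282) = ln(3.364) / 0.9880 = 1.213/0.9880 = 1.228 d.
D_c = (k_d/k_2) L₀ e^(−k_d t_c) = (0.282/1.27) × 46.8 × e^(−0.282×1.228) = 0.2220 × 46.8 × 0.7073 = 7.350 mg/L.
Minimum DO = C_s − D_c = 11.0 − 7.350 = 3.650 mg/L.

t_c ≈ 1.23 d; D_c ≈ 7.35 mg/L; min DO ≈ 3.65 mg/L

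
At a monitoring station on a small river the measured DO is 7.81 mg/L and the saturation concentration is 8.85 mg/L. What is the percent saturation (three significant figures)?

% saturation = C/C_s × 100 = 7.81/8.85 × 100 = 88.2 %.

88.2 % saturation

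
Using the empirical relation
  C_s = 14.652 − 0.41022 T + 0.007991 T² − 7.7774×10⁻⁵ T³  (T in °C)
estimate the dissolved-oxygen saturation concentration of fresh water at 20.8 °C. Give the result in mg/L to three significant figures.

C_s ≈ 8.88 mg/L

C_s = 14.652 − 0.41022×20.8 + 0.007991×20.8² − 7.7774×10⁻⁵×20.8³ = 8.877 mg/L.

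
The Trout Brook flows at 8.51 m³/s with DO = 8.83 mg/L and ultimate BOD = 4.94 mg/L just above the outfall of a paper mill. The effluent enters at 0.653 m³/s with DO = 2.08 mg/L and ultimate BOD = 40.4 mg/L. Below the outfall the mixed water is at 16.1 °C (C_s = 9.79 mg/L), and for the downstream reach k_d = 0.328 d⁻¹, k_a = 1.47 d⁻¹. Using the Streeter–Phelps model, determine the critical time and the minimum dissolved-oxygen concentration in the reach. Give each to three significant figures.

t_c ≈ 0.338 d; minimum DO ≈ 8.30 mg/L

Mixed DO = (8.51×8.83 + 0.653×2.08)/(8.51+0.653) = 76.50/9.163 = 8.349 mg/L.
Mixed L₀ = (8.51×4.94 + 0.653×40.4)/(9.163) = 68.42/9.163 = 7.467 mg/L.
Initial deficit D₀ = C_s − DO₀ = 9.79 − 8.349 = 1.441 mg/L.
t_c = (1/1.142) ln[(1.47/0.328)(1 − 1.441×1.142/(0.328×7.467))] = 0.8757 × ln(1.470) = 0.3376 d.
D_c = (0.328/1.47) × 7.467 × e^(−0.328×0.3376) = 0.2231 × 7.467 × 0.8952 = 1.491 mg/L.
Minimum DO = 9.79 − 1.491 = 8.299 mg/L.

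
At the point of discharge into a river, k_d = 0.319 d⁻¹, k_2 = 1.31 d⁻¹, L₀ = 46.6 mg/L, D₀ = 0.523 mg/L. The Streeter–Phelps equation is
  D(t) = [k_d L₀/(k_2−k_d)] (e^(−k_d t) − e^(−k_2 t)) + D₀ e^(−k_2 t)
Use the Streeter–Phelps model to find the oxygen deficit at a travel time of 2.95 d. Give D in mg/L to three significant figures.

D ≈ 5.55 mg/L

k_d L₀/(k_2−k_d) = 0.319×46.6/(1.31−0.319) = 14.87/0.9910 = 15.00 mg/L.
e^(−k_d t) = e^(−0.319×2.950) = 0.3902; e^(−k_2 t) = e^(−1.31×2.950) = 0.02097.
D = 15.00 × (0.3902 − 0.02097) + 0.523 × 0.02097 = 5.539 + 0.01097 = 5.550 mg/L.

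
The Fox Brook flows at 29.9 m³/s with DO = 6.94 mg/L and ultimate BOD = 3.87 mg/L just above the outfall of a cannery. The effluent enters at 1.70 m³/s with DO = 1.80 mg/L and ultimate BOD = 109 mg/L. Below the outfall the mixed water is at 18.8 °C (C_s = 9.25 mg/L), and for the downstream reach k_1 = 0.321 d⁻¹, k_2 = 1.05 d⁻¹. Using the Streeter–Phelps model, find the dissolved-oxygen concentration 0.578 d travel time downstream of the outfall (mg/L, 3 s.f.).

Mixed DO = (29.9×6.94 + 1.70×1.80)/(29.9+1.70) = 210.6/31.60 = 6.663 mg/L.
Mixed L₀ = (29.9×3.87 + 1.70×109)/(31.60) = 301.0/31.60 = 9.526 mg/L.
Initial deficit D₀ = C_s − DO₀ = 9.25 − 6.663 = 2.587 mg/L.
D(0.578) = [0.321×9.526/(1.05−0.321)](e^(−0.321×0.578) − e^(−1.05×0.578)) + 2.587 e^(−1.05×0.578)
= 4.194 × (0.8307 − 0.5450) + 2.587 × 0.5450 = 2.608 mg/L.
DO = 9.25 − 2.608 = 6.642 mg/L.

DO ≈ 6.64 mg/L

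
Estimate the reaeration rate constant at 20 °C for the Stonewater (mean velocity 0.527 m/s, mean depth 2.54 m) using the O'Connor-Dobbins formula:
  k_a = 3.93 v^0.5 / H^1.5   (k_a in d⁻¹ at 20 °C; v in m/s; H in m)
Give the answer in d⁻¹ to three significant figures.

k_a ≈ 0.705 d⁻¹

k_a = 3.93 × 0.527^0.5 / 2.54^1.5 = 3.93 × 0.7259 / 4.048 = 0.7048 d⁻¹.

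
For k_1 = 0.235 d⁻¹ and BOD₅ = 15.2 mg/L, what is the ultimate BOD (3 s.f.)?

L₀ ≈ 22.0 mg/L

BOD₅ = L₀(1 − e^(−5k_1)) ⇒ L₀ = BOD₅ / (1 − e^(−5×0.235))
= 15.2 / (1 − 0.3088) = 15.2 / 0.6912 = 21.99 mg/L.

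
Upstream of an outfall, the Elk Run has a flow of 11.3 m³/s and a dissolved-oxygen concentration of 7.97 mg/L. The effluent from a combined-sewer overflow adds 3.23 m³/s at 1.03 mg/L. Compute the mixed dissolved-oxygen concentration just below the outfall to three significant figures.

6.43 mg/L

Flow-weighted mixing: C = (Q_r C_r + Q_w C_w)/(Q_r + Q_w)
= (11.3×7.97 + 3.23×1.03)/(11.3 + 3.23) = 93.39/14.53 = 6.427 mg/L.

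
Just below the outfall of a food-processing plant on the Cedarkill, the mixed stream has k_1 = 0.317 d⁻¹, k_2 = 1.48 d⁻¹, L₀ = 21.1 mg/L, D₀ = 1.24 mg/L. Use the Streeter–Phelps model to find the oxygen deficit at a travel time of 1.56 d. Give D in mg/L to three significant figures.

k_1 L₀/(k_2−k_1) = 0.317×21.1/(1.48−0.317) = 6.689/1.163 = 5.751 mg/L.
e^(−k_1 t) = e^(−0.317×1.560) = 0.6099; e^(−k_2 t) = e^(−1.48×1.560) = 0.09938.
D = 5.751 × (0.6099 − 0.09938) + 1.24 × 0.09938 = 2.936 + 0.1232 = 3.059 mg/L.

D ≈ 3.06 mg/L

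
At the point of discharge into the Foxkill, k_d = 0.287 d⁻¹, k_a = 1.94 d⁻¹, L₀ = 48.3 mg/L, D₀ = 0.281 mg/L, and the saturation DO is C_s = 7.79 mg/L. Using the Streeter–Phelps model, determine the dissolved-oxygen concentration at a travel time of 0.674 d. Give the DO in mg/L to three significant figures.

k_d L₀/(k_a−k_d) = 0.287×48.3/(1.94−0.287) = 13.86/1.653 = 8.386 mg/L.
e^(−k_d t) = e^(−0.287×0.6740) = 0.8241; e^(−k_a t) = e^(−1.94×0.6740) = 0.2705.
D = 8.386 × (0.8241 − 0.2705) + 0.281 × 0.2705 = 4.643 + 0.07600 = 4.719 mg/L.
DO = C_s − D = 7.79 − 4.719 = 3.071 mg/L.

DO ≈ 3.07 mg/L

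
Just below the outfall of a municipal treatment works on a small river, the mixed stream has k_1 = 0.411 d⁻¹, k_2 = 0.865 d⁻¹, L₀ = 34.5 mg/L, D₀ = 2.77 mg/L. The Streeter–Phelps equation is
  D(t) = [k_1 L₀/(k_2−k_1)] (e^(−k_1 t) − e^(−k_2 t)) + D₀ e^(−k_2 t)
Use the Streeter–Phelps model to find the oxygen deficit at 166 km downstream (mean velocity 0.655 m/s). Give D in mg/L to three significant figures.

D ≈ 7.10 mg/L

Travel time t = x/v = 166 km / (0.655 m/s) = 166000 m / 0.655 m/s = 253400 s = 2.933 d.
k_1 L₀/(k_2−k_1) = 0.411×34.5/(0.865−0.411) = 14.18/0.4540 = 31.23 mg/L.
e^(−k_1 t) = e^(−0.411×2.933) = 0.2995; e^(−k_2 t) = e^(−0.865×2.933) = 0.07908.
D = 31.23 × (0.2995 − 0.07908) + 2.77 × 0.07908 = 6.885 + 0.2191 = 7.104 mg/L.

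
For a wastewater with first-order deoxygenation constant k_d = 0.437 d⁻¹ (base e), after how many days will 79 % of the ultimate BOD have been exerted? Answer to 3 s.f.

t ≈ 3.57 d

y/L₀ = 1 − e^(−k_d t) = 0.79 ⇒ e^(−k_d t) = 0.210
t = −ln(0.210) / 0.437 = 1.561 / 0.437 = 3.571 d.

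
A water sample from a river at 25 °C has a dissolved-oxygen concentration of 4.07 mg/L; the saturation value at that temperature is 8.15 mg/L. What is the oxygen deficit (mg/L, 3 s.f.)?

D ≈ 4.08 mg/L

D = C_s − C = 8.15 − 4.07 = 4.08 mg/L.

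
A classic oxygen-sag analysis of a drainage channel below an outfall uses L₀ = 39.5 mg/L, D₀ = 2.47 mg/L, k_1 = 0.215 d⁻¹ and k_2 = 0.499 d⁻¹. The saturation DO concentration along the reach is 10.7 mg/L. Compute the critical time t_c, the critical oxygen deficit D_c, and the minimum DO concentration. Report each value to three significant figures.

t_c = [1/(k_2−k_1)] ln[(k_2/k_1)(1 − D₀(k_2−k_1)/(k_1 L₀))]
= [1/(0.499−0.215)] ln[(0.499/0.215)(1 − 2.47×0.2840/(0.215×39.5))]
= (1/0.2840) ln[2.321 × 0.9174] = 3.521 × ln(2.129) = 3.521 × 0.7558 = 2.661 d.
D_c = (k_1/k_2) L₀ e^(−k_1 t_c) = (0.215/0.499) × 39.5 × e^(−0.215×2.661) = 0.4309 × 39.5 × 0.5643 = 9.604 mg/L.
Minimum DO = C_s − D_c = 10.7 − 9.604 = 1.096 mg/L.

t_c ≈ 2.66 d; D_c ≈ 9.60 mg/L; min DO ≈ 1.10 mg/L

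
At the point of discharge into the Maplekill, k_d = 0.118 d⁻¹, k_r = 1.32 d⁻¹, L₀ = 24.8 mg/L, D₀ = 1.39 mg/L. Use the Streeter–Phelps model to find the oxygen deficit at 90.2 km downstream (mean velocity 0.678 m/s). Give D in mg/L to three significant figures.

Travel time t = x/v = 90.2 km / (0.678 m/s) = 90200 m / 0.678 m/s = 133000 s = 1.540 d.
k_d L₀/(k_r−k_d) = 0.118×24.8/(1.32−0.118) = 2.926/1.202 = 2.435 mg/L.
e^(−k_d t) = e^(−0.118×1.540) = 0.8339; e^(−k_r t) = e^(−1.32×1.540) = 0.1310.
D = 2.435 × (0.8339 − 0.1310) + 1.39 × 0.1310 = 1.711 + 0.1821 = 1.893 mg/L.

D ≈ 1.89 mg/L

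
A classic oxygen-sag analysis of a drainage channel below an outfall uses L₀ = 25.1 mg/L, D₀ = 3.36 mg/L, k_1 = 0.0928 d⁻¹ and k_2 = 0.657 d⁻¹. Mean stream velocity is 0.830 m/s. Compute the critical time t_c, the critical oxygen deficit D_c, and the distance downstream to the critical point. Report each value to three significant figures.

t_c ≈ 0.489 d; D_c ≈ 3.39 mg/L; x_c ≈ 35.1 km

At the critical point dD/dt = 0, so k_1 L₀ e^(−k_1 t) = k_2 D. Substituting D(t) from the Streeter–Phelps equation and solving for t gives
t_c = ln[(k_2/k_1)(1 − D₀(k_2−k_1)/(k_1 L₀))] / (k_2−k_1).
Here k_2−k_1 = 0.5642 d⁻¹ and 1 − D₀(k_2−k_1)/(k_1 L₀) = 1 − 3.36×0.5642/(0.0928×25.1) = 0.1861, so
t_c = ln(7.080 × 0.1861) / 0.5642 = 0.2760 / 0.5642 = 0.4891 d.
D_c = (k_1/k_2) L₀ e^(−k_1 t_c) = (0.0928/0.657) × 25.1 × e^(−0.0928×0.4891) = 0.1412 × 25.1 × 0.9556 = 3.388 mg/L.
x_c = v t_c = 0.830 m/s × 0.4891 d × 86400 s/d = 35080 m ≈ 35.1 km.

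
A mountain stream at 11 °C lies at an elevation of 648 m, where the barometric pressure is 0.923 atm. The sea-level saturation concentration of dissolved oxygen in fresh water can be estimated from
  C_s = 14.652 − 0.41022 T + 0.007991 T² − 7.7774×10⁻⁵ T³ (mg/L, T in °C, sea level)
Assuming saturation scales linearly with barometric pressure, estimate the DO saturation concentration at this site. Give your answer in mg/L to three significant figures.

C_s ≈ 10.2 mg/L

At sea level: C_s = 14.652 − 0.41022×11 + 0.007991×11² − 7.7774×10⁻⁵×11³ = 11.00 mg/L.
Pressure correction: C_s' = 11.00 × 0.923 = 10.16 mg/L.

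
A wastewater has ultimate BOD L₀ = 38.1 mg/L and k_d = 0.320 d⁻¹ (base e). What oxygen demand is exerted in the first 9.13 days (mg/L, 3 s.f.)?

y ≈ 36.0 mg/L

y_t = L₀(1 − e^(−k_d t)) = 38.1 × (1 − e^(−0.320×9.13))
= 38.1 × (1 − 0.05385) = 38.1 × 0.9462 = 36.05 mg/L.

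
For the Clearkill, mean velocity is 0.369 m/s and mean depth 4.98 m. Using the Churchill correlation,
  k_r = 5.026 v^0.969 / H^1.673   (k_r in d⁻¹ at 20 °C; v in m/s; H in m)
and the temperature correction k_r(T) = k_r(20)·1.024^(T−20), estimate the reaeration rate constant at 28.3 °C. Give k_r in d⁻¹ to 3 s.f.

k_r(20) = 5.026 × 0.369^0.969 / 4.98^1.673 = 5.026 × 0.3806 / 14.67 = 0.1304 d⁻¹.
k_r(28.3) = 0.1304 × 1.024^(28.3−20) = 0.1304 × 1.218 = 0.1587 d⁻¹.

k_r ≈ 0.159 d⁻¹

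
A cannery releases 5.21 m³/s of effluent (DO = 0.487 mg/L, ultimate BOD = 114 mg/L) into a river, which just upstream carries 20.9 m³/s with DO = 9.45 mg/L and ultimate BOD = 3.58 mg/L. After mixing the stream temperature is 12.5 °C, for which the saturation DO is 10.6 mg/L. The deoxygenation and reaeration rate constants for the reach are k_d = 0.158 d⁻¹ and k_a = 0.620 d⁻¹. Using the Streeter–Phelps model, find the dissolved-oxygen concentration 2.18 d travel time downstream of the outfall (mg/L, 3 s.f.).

DO ≈ 5.90 mg/L

Mixed DO = (20.9×9.45 + 5.21×0.487)/(20.9+5.21) = 200.0/26.11 = 7.662 mg/L.
Mixed L₀ = (20.9×3.58 + 5.21×114)/(26.11) = 668.8/26.11 = 25.61 mg/L.
Initial deficit D₀ = C_s − DO₀ = 10.6 − 7.662 = 2.938 mg/L.
D(2.18) = [0.158×25.61/(0.620−0.158)](e^(−0.158×2.18) − e^(−0.620×2.18)) + 2.938 e^(−0.620×2.18)
= 8.760 × (0.7086 − 0.2588) + 2.938 × 0.2588 = 4.701 mg/L.
DO = 10.6 − 4.701 = 5.899 mg/L.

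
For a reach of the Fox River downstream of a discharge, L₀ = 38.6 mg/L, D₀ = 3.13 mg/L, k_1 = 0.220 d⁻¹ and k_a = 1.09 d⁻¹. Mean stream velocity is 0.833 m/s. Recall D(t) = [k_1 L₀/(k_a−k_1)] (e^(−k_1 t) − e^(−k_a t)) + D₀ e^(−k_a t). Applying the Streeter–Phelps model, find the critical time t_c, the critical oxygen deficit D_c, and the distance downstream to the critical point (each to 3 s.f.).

t_c = [1/(k_a−k_1)] ln[(k_a/k_1)(1 − D₀(k_a−k_1)/(k_1 L₀))]
= [1/(1.09−0.220)] ln[(1.09/0.220)(1 − 3.13×0.8700/(0.220×38.6))]
= (1/0.8700) ln[4.955 × 0.6793] = 1.149 × ln(3.366) = 1.149 × 1.214 = 1.395 d.
L(t_c) = L₀ e^(−k_1 t_c) = 38.6 × 0.7357 = 28.40 mg/L, and at the critical point k_a D_c = k_1 L, so D_c = (0.220/1.09) × 28.40 = 5.732 mg/L.
x_c = v t_c = 0.833 m/s × 1.395 d × 86400 s/d = 100400 m ≈ 100 km.

t_c ≈ 1.40 d; D_c ≈ 5.73 mg/L; x_c ≈ 100 km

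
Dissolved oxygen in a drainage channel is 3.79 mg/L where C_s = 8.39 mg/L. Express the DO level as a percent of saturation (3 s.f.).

45.2 % saturation

% saturation = C/C_s × 100 = 3.79/8.39 × 100 = 45.2 %.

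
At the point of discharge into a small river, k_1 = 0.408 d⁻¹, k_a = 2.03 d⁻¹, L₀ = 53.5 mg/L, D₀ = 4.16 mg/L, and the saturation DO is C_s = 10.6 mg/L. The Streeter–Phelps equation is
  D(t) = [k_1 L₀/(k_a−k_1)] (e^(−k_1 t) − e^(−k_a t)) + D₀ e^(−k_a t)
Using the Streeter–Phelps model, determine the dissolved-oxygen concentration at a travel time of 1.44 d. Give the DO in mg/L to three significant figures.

k_1 L₀/(k_a−k_1) = 0.408×53.5/(2.03−0.408) = 21.83/1.622 = 13.46 mg/L.
e^(−k_1 t) = e^(−0.408×1.440) = 0.5557; e^(−k_a t) = e^(−2.03×1.440) = 0.05376.
D = 13.46 × (0.5557 − 0.05376) + 4.16 × 0.05376 = 6.755 + 0.2236 = 6.979 mg/L.
DO = C_s − D = 10.6 − 6.979 = 3.621 mg/L.

DO ≈ 3.62 mg/L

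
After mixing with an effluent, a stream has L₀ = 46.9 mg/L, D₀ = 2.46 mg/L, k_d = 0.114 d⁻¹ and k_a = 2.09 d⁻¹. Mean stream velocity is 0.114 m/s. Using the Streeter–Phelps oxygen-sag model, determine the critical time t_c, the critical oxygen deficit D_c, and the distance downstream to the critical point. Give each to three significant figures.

At the critical point dD/dt = 0, so k_d L₀ e^(−k_d t) = k_a D. Substituting D(t) from the Streeter–Phelps equation and solving for t gives
t_c = ln[(k_a/k_d)(1 − D₀(k_a−k_d)/(k_d L₀))] / (k_a−k_d).
Here k_a−k_d = 1.976 d⁻¹ and 1 − D₀(k_a−k_d)/(k_d L₀) = 1 − 2.46×1.976/(0.114×46.9) = 0.09083, so
t_c = ln(18.33 × 0.09083) / 1.976 = 0.5100 / 1.976 = 0.2581 d.
D_c = (k_d/k_a) L₀ e^(−k_d t_c) = (0.114/2.09) × 46.9 × e^(−0.114×0.2581) = 0.05455 × 46.9 × 0.9710 = 2.484 mg/L.
x_c = v t_c = 0.114 m/s × 0.2581 d × 86400 s/d = 2542 m ≈ 2.54 km.

t_c ≈ 0.258 d; D_c ≈ 2.48 mg/L; x_c ≈ 2.54 km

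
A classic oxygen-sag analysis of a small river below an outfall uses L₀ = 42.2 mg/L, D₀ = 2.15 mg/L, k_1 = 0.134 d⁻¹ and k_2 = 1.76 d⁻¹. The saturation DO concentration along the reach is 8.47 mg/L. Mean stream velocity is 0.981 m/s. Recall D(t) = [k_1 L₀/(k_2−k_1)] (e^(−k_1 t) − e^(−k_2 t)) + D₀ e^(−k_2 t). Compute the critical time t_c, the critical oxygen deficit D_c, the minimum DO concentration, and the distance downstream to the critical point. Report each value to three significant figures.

t_c ≈ 0.992 d; D_c ≈ 2.81 mg/L; min DO ≈ 5.66 mg/L; x_c ≈ 84.0 km

t_c = [1/(k_2−k_1)] ln[(k_2/k_1)(1 − D₀(k_2−k_1)/(k_1 L₀))]
= [1/(1.76−0.134)] ln[(1.76/0.134)(1 − 2.15×1.626/(0.134×42.2))]
= (1/1.626) ln[13.13 × 0.3818] = 0.6150 × ln(5.014) = 0.6150 × 1.612 = 0.9916 d.
D_c = (k_1/k_2) L₀ e^(−k_1 t_c) = (0.134/1.76) × 42.2 × e^(−0.134×0.9916) = 0.07614 × 42.2 × 0.8756 = 2.813 mg/L.
Minimum DO = C_s − D_c = 8.47 − 2.813 = 5.657 mg/L.
x_c = v t_c = 0.981 m/s × 0.9916 d × 86400 s/d = 84050 m ≈ 84.0 km.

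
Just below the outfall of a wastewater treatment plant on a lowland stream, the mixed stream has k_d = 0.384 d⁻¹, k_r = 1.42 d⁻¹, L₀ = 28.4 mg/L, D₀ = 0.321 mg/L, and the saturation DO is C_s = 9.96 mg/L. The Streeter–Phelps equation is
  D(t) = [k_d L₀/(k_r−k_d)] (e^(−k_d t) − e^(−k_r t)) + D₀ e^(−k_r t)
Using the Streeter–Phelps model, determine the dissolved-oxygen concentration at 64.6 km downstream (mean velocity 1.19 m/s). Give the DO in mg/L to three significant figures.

Travel time t = x/v = 64.6 km / (1.19 m/s) = 64600 m / 1.19 m/s = 54290 s = 0.6283 d.
k_d L₀/(k_r−k_d) = 0.384×28.4/(1.42−0.384) = 10.91/1.036 = 10.53 mg/L.
e^(−k_d t) = e^(−0.384×0.6283) = 0.7856; e^(−k_r t) = e^(−1.42×0.6283) = 0.4098.
D = 10.53 × (0.7856 − 0.4098) + 0.321 × 0.4098 = 3.957 + 0.1315 = 4.088 mg/L.
DO = C_s − D = 9.96 − 4.088 = 5.872 mg/L.

DO ≈ 5.87 mg/L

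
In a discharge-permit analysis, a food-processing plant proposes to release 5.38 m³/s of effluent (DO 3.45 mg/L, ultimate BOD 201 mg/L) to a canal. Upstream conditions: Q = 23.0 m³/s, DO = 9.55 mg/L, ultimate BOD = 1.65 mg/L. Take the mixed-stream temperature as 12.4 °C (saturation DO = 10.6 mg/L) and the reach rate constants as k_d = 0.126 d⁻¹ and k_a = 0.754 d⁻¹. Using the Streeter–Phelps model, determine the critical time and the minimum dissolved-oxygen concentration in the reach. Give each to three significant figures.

Mixed DO = (23.0×9.55 + 5.38×3.45)/(23.0+5.38) = 238.2/28.38 = 8.394 mg/L.
Mixed L₀ = (23.0×1.65 + 5.38×201)/(28.38) = 1119/28.38 = 39.44 mg/L.
Initial deficit D₀ = C_s − DO₀ = 10.6 − 8.394 = 2.206 mg/L.
t_c = (1/0.6280) ln[(0.754/0.126)(1 − 2.206×0.6280/(0.126×39.44))] = 1.592 × ln(4.316) = 2.328 d.
D_c = (0.126/0.754) × 39.44 × e^(−0.126×2.328) = 0.1671 × 39.44 × 0.7457 = 4.915 mg/L.
Minimum DO = 10.6 − 4.915 = 5.685 mg/L.

t_c ≈ 2.33 d; minimum DO ≈ 5.68 mg/L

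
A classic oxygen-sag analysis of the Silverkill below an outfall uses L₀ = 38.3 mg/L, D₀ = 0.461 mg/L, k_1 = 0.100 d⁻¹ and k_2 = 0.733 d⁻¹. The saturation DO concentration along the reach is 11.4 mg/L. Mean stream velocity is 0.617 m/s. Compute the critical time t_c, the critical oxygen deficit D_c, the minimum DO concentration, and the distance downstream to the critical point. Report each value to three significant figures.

t_c = [1/(k_2−k_1)] ln[(k_2/k_1)(1 − D₀(k_2−k_1)/(k_1 L₀))]
= [1/(0.733−0.100)] ln[(0.733/0.100)(1 − 0.461×0.6330/(0.100×38.3))]
= (1/0.6330) ln[7.330 × 0.9238] = 1.580 × ln(6.772) = 1.580 × 1.913 = 3.022 d.
L(t_c) = L₀ e^(−k_1 t_c) = 38.3 × 0.7392 = 28.31 mg/L, and at the critical point k_2 D_c = k_1 L, so D_c = (0.100/0.733) × 28.31 = 3.862 mg/L.
Minimum DO = C_s − D_c = 11.4 − 3.862 = 7.538 mg/L.
x_c = v t_c = 0.617 m/s × 3.022 d × 86400 s/d = 161100 m ≈ 161 km.

t_c ≈ 3.02 d; D_c ≈ 3.86 mg/L; min DO ≈ 7.54 mg/L; x_c ≈ 161 km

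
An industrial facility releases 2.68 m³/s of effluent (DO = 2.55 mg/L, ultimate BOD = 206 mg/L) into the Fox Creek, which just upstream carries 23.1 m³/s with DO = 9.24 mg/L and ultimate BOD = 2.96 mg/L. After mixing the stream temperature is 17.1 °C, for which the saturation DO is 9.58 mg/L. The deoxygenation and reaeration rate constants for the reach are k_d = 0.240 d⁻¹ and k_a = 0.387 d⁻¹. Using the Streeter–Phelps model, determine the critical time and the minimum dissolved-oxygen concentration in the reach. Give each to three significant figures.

Mixed DO = (23.1×9.24 + 2.68×2.55)/(23.1+2.68) = 220.3/25.78 = 8.545 mg/L.
Mixed L₀ = (23.1×2.96 + 2.68×206)/(25.78) = 620.5/25.78 = 24.07 mg/L.
Initial deficit D₀ = C_s − DO₀ = 9.58 − 8.545 = 1.035 mg/L.
t_c = (1/0.1470) ln[(0.387/0.240)(1 − 1.035×0.1470/(0.240×24.07))] = 6.803 × ln(1.570) = 3.069 d.
D_c = (0.240/0.387) × 24.07 × e^(−0.240×3.069) = 0.6202 × 24.07 × 0.4788 = 7.146 mg/L.
Minimum DO = 9.58 − 7.146 = 2.434 mg/L.

t_c ≈ 3.07 d; minimum DO ≈ 2.43 mg/L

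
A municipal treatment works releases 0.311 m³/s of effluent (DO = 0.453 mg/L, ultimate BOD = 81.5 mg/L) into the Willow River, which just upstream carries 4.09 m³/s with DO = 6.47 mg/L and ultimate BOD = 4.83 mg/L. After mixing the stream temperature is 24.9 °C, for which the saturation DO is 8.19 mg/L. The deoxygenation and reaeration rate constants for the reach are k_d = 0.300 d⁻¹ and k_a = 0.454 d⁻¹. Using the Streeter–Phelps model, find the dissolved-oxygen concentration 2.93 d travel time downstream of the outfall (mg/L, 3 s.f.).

DO ≈ 4.61 mg/L

Mixed DO = (4.09×6.47 + 0.311×0.453)/(4.09+0.311) = 26.60/4.401 = 6.045 mg/L.
Mixed L₀ = (4.09×4.83 + 0.311×81.5)/(4.401) = 45.10/4.401 = 10.25 mg/L.
Initial deficit D₀ = C_s − DO₀ = 8.19 − 6.045 = 2.145 mg/L.
D(2.93) = [0.300×10.25/(0.454−0.300)](e^(−0.300×2.93) − e^(−0.454×2.93)) + 2.145 e^(−0.454×2.93)
= 19.96 × (0.4152 − 0.2644) + 2.145 × 0.2644 = 3.577 mg/L.
DO = 8.19 − 3.577 = 4.613 mg/L.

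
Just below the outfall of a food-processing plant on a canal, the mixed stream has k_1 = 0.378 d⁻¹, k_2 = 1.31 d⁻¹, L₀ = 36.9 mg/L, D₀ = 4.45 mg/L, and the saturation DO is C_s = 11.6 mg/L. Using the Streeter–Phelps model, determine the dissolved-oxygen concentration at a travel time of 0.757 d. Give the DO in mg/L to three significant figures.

k_1 L₀/(k_2−k_1) = 0.378×36.9/(1.31−0.378) = 13.95/0.9320 = 14.97 mg/L.
e^(−k_1 t) = e^(−0.378×0.7570) = 0.7512; e^(−k_2 t) = e^(−1.31×0.7570) = 0.3710.
D = 14.97 × (0.7512 − 0.3710) + 4.45 × 0.3710 = 5.690 + 1.651 = 7.341 mg/L.
DO = C_s − D = 11.6 − 7.341 = 4.259 mg/L.

DO ≈ 4.26 mg/L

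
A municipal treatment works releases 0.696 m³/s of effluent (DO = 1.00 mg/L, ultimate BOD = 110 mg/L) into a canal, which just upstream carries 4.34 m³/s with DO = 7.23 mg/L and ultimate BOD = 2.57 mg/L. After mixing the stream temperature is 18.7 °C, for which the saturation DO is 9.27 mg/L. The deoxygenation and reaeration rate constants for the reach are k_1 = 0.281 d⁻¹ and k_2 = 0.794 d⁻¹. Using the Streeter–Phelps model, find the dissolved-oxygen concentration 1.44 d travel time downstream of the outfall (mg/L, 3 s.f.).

Mixed DO = (4.34×7.23 + 0.696×1.00)/(4.34+0.696) = 32.07/5.036 = 6.369 mg/L.
Mixed L₀ = (4.34×2.57 + 0.696×110)/(5.036) = 87.71/5.036 = 17.42 mg/L.
Initial deficit D₀ = C_s − DO₀ = 9.27 − 6.369 = 2.901 mg/L.
D(1.44) = [0.281×17.42/(0.794−0.281)](e^(−0.281×1.44) − e^(−0.794×1.44)) + 2.901 e^(−0.794×1.44)
= 9.541 × (0.6672 − 0.3187) + 2.901 × 0.3187 = 4.249 mg/L.
DO = 9.27 − 4.249 = 5.021 mg/L.

DO ≈ 5.02 mg/L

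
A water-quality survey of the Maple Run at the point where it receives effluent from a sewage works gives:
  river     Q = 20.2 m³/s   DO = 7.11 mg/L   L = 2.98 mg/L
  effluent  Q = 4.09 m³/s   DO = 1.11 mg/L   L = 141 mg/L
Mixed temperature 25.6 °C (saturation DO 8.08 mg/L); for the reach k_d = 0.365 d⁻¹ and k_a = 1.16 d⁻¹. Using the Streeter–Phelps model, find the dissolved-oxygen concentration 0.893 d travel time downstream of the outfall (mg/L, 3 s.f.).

Mixed DO = (20.2×7.11 + 4.09×1.11)/(20.2+4.09) = 148.2/24.29 = 6.100 mg/L.
Mixed L₀ = (20.2×2.98 + 4.09×141)/(24.29) = 636.9/24.29 = 26.22 mg/L.
Initial deficit D₀ = C_s − DO₀ = 8.08 − 6.100 = 1.980 mg/L.
D(0.893) = [0.365×26.22/(1.16−0.365)](e^(−0.365×0.893) − e^(−1.16×0.893)) + 1.980 e^(−1.16×0.893)
= 12.04 × (0.7218 − 0.3549) + 1.980 × 0.3549 = 5.120 mg/L.
DO = 8.08 − 5.120 = 2.960 mg/L.

DO ≈ 2.96 mg/L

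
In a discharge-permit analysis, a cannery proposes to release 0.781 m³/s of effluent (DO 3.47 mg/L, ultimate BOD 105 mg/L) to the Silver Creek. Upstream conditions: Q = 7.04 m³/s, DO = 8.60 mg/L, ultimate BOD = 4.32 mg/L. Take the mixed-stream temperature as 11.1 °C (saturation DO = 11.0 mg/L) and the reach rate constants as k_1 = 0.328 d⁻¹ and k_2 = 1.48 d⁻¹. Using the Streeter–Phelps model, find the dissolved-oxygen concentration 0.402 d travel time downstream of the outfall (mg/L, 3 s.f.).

Mixed DO = (7.04×8.60 + 0.781×3.47)/(7.04+0.781) = 63.25/7.821 = 8.088 mg/L.
Mixed L₀ = (7.04×4.32 + 0.781×105)/(7.821) = 112.4/7.821 = 14.37 mg/L.
Initial deficit D₀ = C_s − DO₀ = 11.0 − 8.088 = 2.912 mg/L.
D(0.402) = [0.328×14.37/(1.48−0.328)](e^(−0.328×0.402) − e^(−1.48×0.402)) + 2.912 e^(−1.48×0.402)
= 4.093 × (0.8765 − 0.5516) + 2.912 × 0.5516 = 2.936 mg/L.
DO = 11.0 − 2.936 = 8.064 mg/L.

DO ≈ 8.06 mg/L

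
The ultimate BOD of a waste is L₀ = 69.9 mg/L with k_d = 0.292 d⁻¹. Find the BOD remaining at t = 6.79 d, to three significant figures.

L ≈ 9.63 mg/L

L_t = L₀ e^(−k_d t) = 69.9 × e^(−0.292×6.79) = 69.9 × 0.1377 = 9.625 mg/L.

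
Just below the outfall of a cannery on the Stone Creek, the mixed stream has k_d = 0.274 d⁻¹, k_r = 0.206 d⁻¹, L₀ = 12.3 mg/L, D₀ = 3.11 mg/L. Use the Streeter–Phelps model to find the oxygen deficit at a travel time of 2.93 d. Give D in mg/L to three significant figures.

D ≈ 6.60 mg/L

k_d L₀/(k_r−k_d) = 0.274×12.3/(0.206−0.274) = 3.370/-0.06800 = -49.56 mg/L.
e^(−k_d t) = e^(−0.274×2.930) = 0.4481; e^(−k_r t) = e^(−0.206×2.930) = 0.5469.
D = -49.56 × (0.4481 − 0.5469) + 3.11 × 0.5469 = 4.896 + 1.701 = 6.597 mg/L.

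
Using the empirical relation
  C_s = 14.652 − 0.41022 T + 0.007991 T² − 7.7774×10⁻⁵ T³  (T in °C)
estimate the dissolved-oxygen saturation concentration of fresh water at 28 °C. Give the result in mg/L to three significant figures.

C_s ≈ 7.72 mg/L

C_s = 14.652 − 0.41022×28 + 0.007991×28² − 7.7774×10⁻⁵×28³ = 7.723 mg/L.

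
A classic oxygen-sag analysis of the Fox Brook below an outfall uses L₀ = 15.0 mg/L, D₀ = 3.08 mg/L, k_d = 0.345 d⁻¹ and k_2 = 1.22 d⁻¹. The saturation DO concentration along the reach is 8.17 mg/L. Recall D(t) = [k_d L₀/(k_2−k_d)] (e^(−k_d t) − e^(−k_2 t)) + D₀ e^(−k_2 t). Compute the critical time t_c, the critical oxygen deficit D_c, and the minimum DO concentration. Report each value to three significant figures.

t_c ≈ 0.603 d; D_c ≈ 3.45 mg/L; min DO ≈ 4.72 mg/L

At the critical point dD/dt = 0, so k_d L₀ e^(−k_d t) = k_2 D. Substituting D(t) from the Streeter–Phelps equation and solving for t gives
t_c = ln[(k_2/k_d)(1 − D₀(k_2−k_d)/(k_d L₀))] / (k_2−k_d).
Here k_2−k_d = 0.8750 d⁻¹ and 1 − D₀(k_2−k_d)/(k_d L₀) = 1 − 3.08×0.8750/(0.345×15.0) = 0.4792, so
t_c = ln(3.536 × 0.4792) / 0.8750 = 0.5275 / 0.8750 = 0.6028 d.
L(t_c) = L₀ e^(−k_d t_c) = 15.0 × 0.8122 = 12.18 mg/L, and at the critical point k_2 D_c = k_d L, so D_c = (0.345/1.22) × 12.18 = 3.445 mg/L.
Minimum DO = C_s − D_c = 8.17 − 3.445 = 4.725 mg/L.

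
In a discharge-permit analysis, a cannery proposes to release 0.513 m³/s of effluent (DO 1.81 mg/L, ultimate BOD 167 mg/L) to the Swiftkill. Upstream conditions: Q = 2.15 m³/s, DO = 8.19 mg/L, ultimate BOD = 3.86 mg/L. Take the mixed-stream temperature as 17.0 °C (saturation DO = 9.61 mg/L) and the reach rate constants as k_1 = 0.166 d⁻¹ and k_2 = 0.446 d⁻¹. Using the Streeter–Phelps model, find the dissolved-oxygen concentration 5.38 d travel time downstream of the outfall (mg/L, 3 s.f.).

DO ≈ 2.70 mg/L

Mixed DO = (2.15×8.19 + 0.513×1.81)/(2.15+0.513) = 18.54/2.663 = 6.961 mg/L.
Mixed L₀ = (2.15×3.86 + 0.513×167)/(2.663) = 93.97/2.663 = 35.29 mg/L.
Initial deficit D₀ = C_s − DO₀ = 9.61 − 6.961 = 2.649 mg/L.
D(5.38) = [0.166×35.29/(0.446−0.166)](e^(−0.166×5.38) − e^(−0.446×5.38)) + 2.649 e^(−0.446×5.38)
= 20.92 × (0.4094 − 0.09077) + 2.649 × 0.09077 = 6.906 mg/L.
DO = 9.61 − 6.906 = 2.704 mg/L.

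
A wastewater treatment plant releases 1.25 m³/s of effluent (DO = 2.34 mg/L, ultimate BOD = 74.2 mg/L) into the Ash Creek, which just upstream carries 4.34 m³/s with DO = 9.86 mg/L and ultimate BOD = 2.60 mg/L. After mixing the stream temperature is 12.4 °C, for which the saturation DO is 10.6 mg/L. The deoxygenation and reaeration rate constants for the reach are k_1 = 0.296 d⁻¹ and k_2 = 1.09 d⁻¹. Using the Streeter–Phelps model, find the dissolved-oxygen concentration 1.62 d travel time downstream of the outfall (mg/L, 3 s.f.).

Mixed DO = (4.34×9.86 + 1.25×2.34)/(4.34+1.25) = 45.72/5.590 = 8.178 mg/L.
Mixed L₀ = (4.34×2.60 + 1.25×74.2)/(5.590) = 104.0/5.590 = 18.61 mg/L.
Initial deficit D₀ = C_s − DO₀ = 10.6 − 8.178 = 2.422 mg/L.
D(1.62) = [0.296×18.61/(1.09−0.296)](e^(−0.296×1.62) − e^(−1.09×1.62)) + 2.422 e^(−1.09×1.62)
= 6.938 × (0.6191 − 0.1710) + 2.422 × 0.1710 = 3.523 mg/L.
DO = 10.6 − 3.523 = 7.077 mg/L.

DO ≈ 7.08 mg/L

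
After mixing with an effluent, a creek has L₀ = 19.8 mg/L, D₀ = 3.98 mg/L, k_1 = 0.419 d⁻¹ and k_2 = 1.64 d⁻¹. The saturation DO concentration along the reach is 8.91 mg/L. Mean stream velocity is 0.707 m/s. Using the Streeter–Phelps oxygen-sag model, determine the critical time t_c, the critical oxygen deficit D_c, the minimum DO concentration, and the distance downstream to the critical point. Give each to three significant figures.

At the critical point dD/dt = 0, so k_1 L₀ e^(−k_1 t) = k_2 D. Substituting D(t) from the Streeter–Phelps equation and solving for t gives
t_c = ln[(k_2/k_1)(1 − D₀(k_2−k_1)/(k_1 L₀))] / (k_2−k_1).
Here k_2−k_1 = 1.221 d⁻¹ and 1 − D₀(k_2−k_1)/(k_1 L₀) = 1 − 3.98×1.221/(0.419×19.8) = 0.4142, so
t_c = ln(3.914 × 0.4142) / 1.221 = 0.4833 / 1.221 = 0.3958 d.
L(t_c) = L₀ e^(−k_1 t_c) = 19.8 × 0.8472 = 16.77 mg/L, and at the critical point k_2 D_c = k_1 L, so D_c = (0.419/1.64) × 16.77 = 4.286 mg/L.
Minimum DO = C_s − D_c = 8.91 − 4.286 = 4.624 mg/L.
x_c = v t_c = 0.707 m/s × 0.3958 d × 86400 s/d = 24180 m ≈ 24.2 km.

t_c ≈ 0.396 d; D_c ≈ 4.29 mg/L; min DO ≈ 4.62 mg/L; x_c ≈ 24.2 km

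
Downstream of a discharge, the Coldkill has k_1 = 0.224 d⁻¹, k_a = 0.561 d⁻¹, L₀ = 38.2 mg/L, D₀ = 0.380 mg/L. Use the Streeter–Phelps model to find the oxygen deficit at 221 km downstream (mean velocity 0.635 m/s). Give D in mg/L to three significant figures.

D ≈ 7.69 mg/L

Travel time t = x/v = 221 km / (0.635 m/s) = 221000 m / 0.635 m/s = 348000 s = 4.028 d.
k_1 L₀/(k_a−k_1) = 0.224×38.2/(0.561−0.224) = 8.557/0.3370 = 25.39 mg/L.
e^(−k_1 t) = e^(−0.224×4.028) = 0.4056; e^(−k_a t) = e^(−0.561×4.028) = 0.1044.
D = 25.39 × (0.4056 − 0.1044) + 0.380 × 0.1044 = 7.649 + 0.03966 = 7.689 mg/L.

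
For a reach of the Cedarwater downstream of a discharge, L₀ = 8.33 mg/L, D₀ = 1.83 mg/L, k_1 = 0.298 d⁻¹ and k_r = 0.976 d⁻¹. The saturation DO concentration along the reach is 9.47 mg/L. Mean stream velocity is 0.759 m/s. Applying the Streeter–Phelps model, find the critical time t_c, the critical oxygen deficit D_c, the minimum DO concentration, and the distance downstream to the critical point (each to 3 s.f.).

t_c ≈ 0.728 d; D_c ≈ 2.05 mg/L; min DO ≈ 7.42 mg/L; x_c ≈ 47.7 km

With k_r/k_1 = 3.275 and 1 − D₀(k_r−k_1)/(k_1 L₀) = 0.5002,
t_c = ln(3.275 × 0.5002) / (0.976 − 0.298) = ln(1.638) / 0.6780 = 0.4936/0.6780 = 0.7280 d.
L(t_c) = L₀ e^(−k_1 t_c) = 8.33 × 0.8050 = 6.705 mg/L, and at the critical point k_r D_c = k_1 L, so D_c = (0.298/0.976) × 6.705 = 2.047 mg/L.
Minimum DO = C_s − D_c = 9.47 − 2.047 = 7.423 mg/L.
x_c = v t_c = 0.759 m/s × 0.7280 d × 86400 s/d = 47740 m ≈ 47.7 km.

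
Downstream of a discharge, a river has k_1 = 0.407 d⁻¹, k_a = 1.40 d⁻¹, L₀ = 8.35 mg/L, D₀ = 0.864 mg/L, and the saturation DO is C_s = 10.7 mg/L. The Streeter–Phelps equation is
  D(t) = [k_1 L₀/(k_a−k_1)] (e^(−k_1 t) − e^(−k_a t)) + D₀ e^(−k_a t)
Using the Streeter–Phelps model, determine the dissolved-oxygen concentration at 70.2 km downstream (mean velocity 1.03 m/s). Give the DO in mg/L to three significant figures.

Travel time t = x/v = 70.2 km / (1.03 m/s) = 70200 m / 1.03 m/s = 68160 s = 0.7888 d.
k_1 L₀/(k_a−k_1) = 0.407×8.35/(1.40−0.407) = 3.398/0.9930 = 3.422 mg/L.
e^(−k_1 t) = e^(−0.407×0.7888) = 0.7254; e^(−k_a t) = e^(−1.40×0.7888) = 0.3314.
D = 3.422 × (0.7254 − 0.3314) + 0.864 × 0.3314 = 1.348 + 0.2863 = 1.635 mg/L.
DO = C_s − D = 10.7 − 1.635 = 9.065 mg/L.

DO ≈ 9.07 mg/L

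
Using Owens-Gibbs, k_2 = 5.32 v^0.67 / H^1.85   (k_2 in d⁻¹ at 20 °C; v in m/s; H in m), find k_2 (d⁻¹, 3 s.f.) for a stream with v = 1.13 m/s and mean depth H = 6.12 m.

k_2 ≈ 0.202 d⁻¹

k_2 = 5.32 × 1.13^0.67 / 6.12^1.85 = 5.32 × 1.085 / 28.54 = 0.2023 d⁻¹.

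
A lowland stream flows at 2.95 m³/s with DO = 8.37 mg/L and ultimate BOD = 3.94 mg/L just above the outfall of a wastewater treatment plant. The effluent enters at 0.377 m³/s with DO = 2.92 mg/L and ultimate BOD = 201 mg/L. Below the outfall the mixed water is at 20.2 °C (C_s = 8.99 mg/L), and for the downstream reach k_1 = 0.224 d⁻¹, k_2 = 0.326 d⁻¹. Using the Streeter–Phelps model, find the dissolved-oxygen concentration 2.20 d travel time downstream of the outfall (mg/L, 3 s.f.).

Mixed DO = (2.95×8.37 + 0.377×2.92)/(2.95+0.377) = 25.79/3.327 = 7.752 mg/L.
Mixed L₀ = (2.95×3.94 + 0.377×201)/(3.327) = 87.40/3.327 = 26.27 mg/L.
Initial deficit D₀ = C_s − DO₀ = 8.99 − 7.752 = 1.238 mg/L.
D(2.20) = [0.224×26.27/(0.326−0.224)](e^(−0.224×2.20) − e^(−0.326×2.20)) + 1.238 e^(−0.326×2.20)
= 57.69 × (0.6109 − 0.4881) + 1.238 × 0.4881 = 7.688 mg/L.
DO = 8.99 − 7.688 = 1.302 mg/L.

DO ≈ 1.30 mg/L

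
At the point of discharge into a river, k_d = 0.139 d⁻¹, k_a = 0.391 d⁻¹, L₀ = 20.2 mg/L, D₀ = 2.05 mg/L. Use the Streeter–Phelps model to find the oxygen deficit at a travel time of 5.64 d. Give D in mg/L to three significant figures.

k_d L₀/(k_a−k_d) = 0.139×20.2/(0.391−0.139) = 2.808/0.2520 = 11.14 mg/L.
e^(−k_d t) = e^(−0.139×5.640) = 0.4566; e^(−k_a t) = e^(−0.391×5.640) = 0.1102.
D = 11.14 × (0.4566 − 0.1102) + 2.05 × 0.1102 = 3.859 + 0.2260 = 4.085 mg/L.

D ≈ 4.09 mg/L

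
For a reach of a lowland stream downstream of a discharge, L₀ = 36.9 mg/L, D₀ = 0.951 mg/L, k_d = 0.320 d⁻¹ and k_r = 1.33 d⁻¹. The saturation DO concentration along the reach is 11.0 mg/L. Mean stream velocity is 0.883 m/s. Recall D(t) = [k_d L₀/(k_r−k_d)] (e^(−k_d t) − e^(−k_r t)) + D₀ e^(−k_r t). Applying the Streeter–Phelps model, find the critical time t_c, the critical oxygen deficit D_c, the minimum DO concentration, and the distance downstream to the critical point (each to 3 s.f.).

t_c ≈ 1.33 d; D_c ≈ 5.81 mg/L; min DO ≈ 5.19 mg/L; x_c ≈ 101 km

t_c = [1/(k_r−k_d)] ln[(k_r/k_d)(1 − D₀(k_r−k_d)/(k_d L₀))]
= [1/(1.33−0.320)] ln[(1.33/0.320)(1 − 0.951×1.010/(0.320×36.9))]
= (1/1.010) ln[4.156 × 0.9187] = 0.9901 × ln(3.818) = 0.9901 × 1.340 = 1.327 d.
L(t_c) = L₀ e^(−k_d t_c) = 36.9 × 0.6541 = 24.14 mg/L, and at the critical point k_r D_c = k_d L, so D_c = (0.320/1.33) × 24.14 = 5.807 mg/L.
Minimum DO = C_s − D_c = 11.0 − 5.807 = 5.193 mg/L.
x_c = v t_c = 0.883 m/s × 1.327 d × 86400 s/d = 101200 m ≈ 101 km.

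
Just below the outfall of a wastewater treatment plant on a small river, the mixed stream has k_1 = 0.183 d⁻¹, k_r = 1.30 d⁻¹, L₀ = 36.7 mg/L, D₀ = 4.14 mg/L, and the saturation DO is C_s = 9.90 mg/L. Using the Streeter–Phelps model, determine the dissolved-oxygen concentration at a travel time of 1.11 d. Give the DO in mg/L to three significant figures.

k_1 L₀/(k_r−k_1) = 0.183×36.7/(1.30−0.183) = 6.716/1.117 = 6.013 mg/L.
e^(−k_1 t) = e^(−0.183×1.110) = 0.8162; e^(−k_r t) = e^(−1.30×1.110) = 0.2362.
D = 6.013 × (0.8162 − 0.2362) + 4.14 × 0.2362 = 3.487 + 0.9779 = 4.465 mg/L.
DO = C_s − D = 9.90 − 4.465 = 5.435 mg/L.

DO ≈ 5.44 mg/L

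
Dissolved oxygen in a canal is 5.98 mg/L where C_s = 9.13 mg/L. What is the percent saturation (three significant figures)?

% saturation = C/C_s × 100 = 5.98/9.13 × 100 = 65.5 %.

65.5 % saturation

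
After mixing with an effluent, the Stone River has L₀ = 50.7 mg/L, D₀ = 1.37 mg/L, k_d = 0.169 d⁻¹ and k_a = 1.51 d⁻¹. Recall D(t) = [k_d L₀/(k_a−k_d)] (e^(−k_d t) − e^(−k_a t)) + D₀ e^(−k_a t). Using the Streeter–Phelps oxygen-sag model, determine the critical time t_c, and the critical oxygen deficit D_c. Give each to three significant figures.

t_c ≈ 1.45 d; D_c ≈ 4.44 mg/L

At the critical point dD/dt = 0, so k_d L₀ e^(−k_d t) = k_a D. Substituting D(t) from the Streeter–Phelps equation and solving for t gives
t_c = ln[(k_a/k_d)(1 − D₀(k_a−k_d)/(k_d L₀))] / (k_a−k_d).
Here k_a−k_d = 1.341 d⁻¹ and 1 − D₀(k_a−k_d)/(k_d L₀) = 1 − 1.37×1.341/(0.169×50.7) = 0.7856, so
t_c = ln(8.935 × 0.7856) / 1.341 = 1.949 / 1.341 = 1.453 d.
D_c = (k_d/k_a) L₀ e^(−k_d t_c) = (0.169/1.51) × 50.7 × e^(−0.169×1.453) = 0.1119 × 50.7 × 0.7823 = 4.439 mg/L.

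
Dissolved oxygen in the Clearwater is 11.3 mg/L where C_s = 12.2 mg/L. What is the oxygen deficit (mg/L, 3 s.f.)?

D = C_s − C = 12.2 − 11.3 = 0.900 mg/L.

D ≈ 0.900 mg/L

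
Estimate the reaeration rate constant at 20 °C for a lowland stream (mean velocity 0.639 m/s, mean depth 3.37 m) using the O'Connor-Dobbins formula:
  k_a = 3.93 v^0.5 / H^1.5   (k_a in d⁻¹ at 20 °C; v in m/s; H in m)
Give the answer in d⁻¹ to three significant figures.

k_a = 3.93 × 0.639^0.5 / 3.37^1.5 = 3.93 × 0.7994 / 6.186 = 0.5078 d⁻¹.

k_a ≈ 0.508 d⁻¹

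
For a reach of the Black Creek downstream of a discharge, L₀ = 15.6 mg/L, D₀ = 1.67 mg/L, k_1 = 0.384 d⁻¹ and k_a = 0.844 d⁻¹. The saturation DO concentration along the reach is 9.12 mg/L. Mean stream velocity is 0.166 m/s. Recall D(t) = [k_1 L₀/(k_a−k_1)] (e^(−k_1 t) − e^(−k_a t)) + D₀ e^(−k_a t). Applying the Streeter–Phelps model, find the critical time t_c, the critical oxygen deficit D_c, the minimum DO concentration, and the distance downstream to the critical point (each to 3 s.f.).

t_c ≈ 1.41 d; D_c ≈ 4.12 mg/L; min DO ≈ 5.00 mg/L; x_c ≈ 20.3 km

At the critical point dD/dt = 0, so k_1 L₀ e^(−k_1 t) = k_a D. Substituting D(t) from the Streeter–Phelps equation and solving for t gives
t_c = ln[(k_a/k_1)(1 − D₀(k_a−k_1)/(k_1 L₀))] / (k_a−k_1).
Here k_a−k_1 = 0.4600 d⁻¹ and 1 − D₀(k_a−k_1)/(k_1 L₀) = 1 − 1.67×0.4600/(0.384×15.6) = 0.8718, so
t_c = ln(2.198 × 0.8718) / 0.4600 = 0.6503 / 0.4600 = 1.414 d.
D_c = (k_1/k_a) L₀ e^(−k_1 t_c) = (0.384/0.844) × 15.6 × e^(−0.384×1.414) = 0.4550 × 15.6 × 0.5811 = 4.124 mg/L.
Minimum DO = C_s − D_c = 9.12 − 4.124 = 4.996 mg/L.
x_c = v t_c = 0.166 m/s × 1.414 d × 86400 s/d = 20270 m ≈ 20.3 km.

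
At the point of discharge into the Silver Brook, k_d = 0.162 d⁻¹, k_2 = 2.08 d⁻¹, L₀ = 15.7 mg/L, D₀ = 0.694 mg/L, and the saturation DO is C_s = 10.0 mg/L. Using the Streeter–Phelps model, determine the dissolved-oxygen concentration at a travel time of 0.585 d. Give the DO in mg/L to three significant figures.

k_d L₀/(k_2−k_d) = 0.162×15.7/(2.08−0.162) = 2.543/1.918 = 1.326 mg/L.
e^(−k_d t) = e^(−0.162×0.5850) = 0.9096; e^(−k_2 t) = e^(−2.08×0.5850) = 0.2962.
D = 1.326 × (0.9096 − 0.2962) + 0.694 × 0.2962 = 0.8134 + 0.2055 = 1.019 mg/L.
DO = C_s − D = 10.0 − 1.019 = 8.981 mg/L.

DO ≈ 8.98 mg/L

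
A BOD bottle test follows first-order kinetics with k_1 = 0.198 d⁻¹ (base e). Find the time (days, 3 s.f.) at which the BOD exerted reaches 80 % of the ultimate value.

y/L₀ = 1 − e^(−k_1 t) = 0.80 ⇒ e^(−k_1 t) = 0.200
t = −ln(0.200) / 0.198 = 1.609 / 0.198 = 8.128 d.

t ≈ 8.13 d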